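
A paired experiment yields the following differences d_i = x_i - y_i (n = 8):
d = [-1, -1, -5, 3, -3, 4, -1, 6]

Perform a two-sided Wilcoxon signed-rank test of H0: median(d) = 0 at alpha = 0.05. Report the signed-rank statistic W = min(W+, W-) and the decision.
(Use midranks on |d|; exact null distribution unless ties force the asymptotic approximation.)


Step 1: Drop any zero differences (none here) and take |d_i|.
|d| = [1, 1, 5, 3, 3, 4, 1, 6]
Step 2: Midrank |d_i| (ties get averaged ranks).
ranks: |1|->2, |1|->2, |5|->7, |3|->4.5, |3|->4.5, |4|->6, |1|->2, |6|->8
Step 3: Attach original signs; sum ranks with positive sign and with negative sign.
W+ = 4.5 + 6 + 8 = 18.5
W- = 2 + 2 + 7 + 4.5 + 2 = 17.5
(Check: W+ + W- = 36 should equal n(n+1)/2 = 36.)
Step 4: Test statistic W = min(W+, W-) = 17.5.
Step 5: Ties in |d|, so use the tie-corrected normal approximation.
        E[W] = n(n+1)/4 = 8*9/4 = 18.
        Tie groups: |d|=1 (t=3), |d|=3 (t=2); sum(t^3 - t) = 30.
        Var[W] = n(n+1)(2n+1)/24 - sum(t^3-t)/48 = 1224/24 - 30/48 = 50.375.
        z = (W - E[W]) / sqrt(Var[W]) = (17.5 - 18) / 7.0975 = -0.0704.
        Two-sided p = 2*Phi(z) = 0.943838.
Step 6: alpha = 0.05. fail to reject H0.

W+ = 18.5, W- = 17.5, W = min = 17.5, p = 0.943838, fail to reject H0.


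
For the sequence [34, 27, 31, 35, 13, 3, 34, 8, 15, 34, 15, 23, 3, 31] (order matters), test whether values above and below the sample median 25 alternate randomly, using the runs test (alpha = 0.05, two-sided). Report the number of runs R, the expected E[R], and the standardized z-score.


Step 1: Compute median = 25; label A = above, B = below.
Labels in order: AAAABBABBABBBA  (n_A = 7, n_B = 7)
Step 2: Count runs R = 7.
Step 3: Under H0 (random ordering), E[R] = 2*n_A*n_B/(n_A+n_B) + 1 = 2*7*7/14 + 1 = 8.0000.
        Var[R] = 2*n_A*n_B*(2*n_A*n_B - n_A - n_B) / ((n_A+n_B)^2 * (n_A+n_B-1)) = 8232/2548 = 3.2308.
        SD[R] = 1.7974.
Step 4: Continuity-corrected z = (R + 0.5 - E[R]) / SD[R] = (7 + 0.5 - 8.0000) / 1.7974 = -0.2782.
Step 5: Two-sided p-value via normal approximation = 2*(1 - Phi(|z|)) = 0.780879.
Step 6: alpha = 0.05. fail to reject H0.

R = 7, z = -0.2782, p = 0.780879, fail to reject H0.


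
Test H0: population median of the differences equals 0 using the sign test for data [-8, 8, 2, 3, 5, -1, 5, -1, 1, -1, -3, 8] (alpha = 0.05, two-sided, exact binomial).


Step 1: Discard zero differences. Original n = 12; n_eff = number of nonzero differences = 12.
Nonzero differences (with sign): -8, +8, +2, +3, +5, -1, +5, -1, +1, -1, -3, +8
Step 2: Count signs: positive = 7, negative = 5.
Step 3: Under H0: P(positive) = 0.5, so the number of positives S ~ Bin(12, 0.5).
Step 4: Two-sided exact p-value = sum of Bin(12,0.5) probabilities at or below the observed probability = 0.774414.
Step 5: alpha = 0.05. fail to reject H0.

n_eff = 12, pos = 7, neg = 5, p = 0.774414, fail to reject H0.


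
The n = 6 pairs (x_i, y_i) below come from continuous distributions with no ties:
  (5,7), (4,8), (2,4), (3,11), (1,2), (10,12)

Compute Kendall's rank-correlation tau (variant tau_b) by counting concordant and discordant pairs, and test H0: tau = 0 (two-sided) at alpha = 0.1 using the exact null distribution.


Step 1: Enumerate the 15 unordered pairs (i,j) with i<j and classify each by sign(x_j-x_i) * sign(y_j-y_i).
  (1,2):dx=-1,dy=+1->D; (1,3):dx=-3,dy=-3->C; (1,4):dx=-2,dy=+4->D; (1,5):dx=-4,dy=-5->C
  (1,6):dx=+5,dy=+5->C; (2,3):dx=-2,dy=-4->C; (2,4):dx=-1,dy=+3->D; (2,5):dx=-3,dy=-6->C
  (2,6):dx=+6,dy=+4->C; (3,4):dx=+1,dy=+7->C; (3,5):dx=-1,dy=-2->C; (3,6):dx=+8,dy=+8->C
  (4,5):dx=-2,dy=-9->C; (4,6):dx=+7,dy=+1->C; (5,6):dx=+9,dy=+10->C
Step 2: C = 12, D = 3, total pairs = 15.
Step 3: tau = (C - D)/(n(n-1)/2) = (12 - 3)/15 = 0.600000.
Step 4: Exact two-sided p-value (enumerate n! = 720 permutations of y under H0): p = 0.136111.
Step 5: alpha = 0.1. fail to reject H0.

tau_b = 0.6000 (C=12, D=3), p = 0.136111, fail to reject H0.


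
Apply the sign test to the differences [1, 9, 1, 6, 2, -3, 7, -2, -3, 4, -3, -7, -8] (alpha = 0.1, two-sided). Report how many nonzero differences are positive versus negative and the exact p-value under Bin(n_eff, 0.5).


Step 1: Discard zero differences. Original n = 13; n_eff = number of nonzero differences = 13.
Nonzero differences (with sign): +1, +9, +1, +6, +2, -3, +7, -2, -3, +4, -3, -7, -8
Step 2: Count signs: positive = 7, negative = 6.
Step 3: Under H0: P(positive) = 0.5, so the number of positives S ~ Bin(13, 0.5).
Step 4: Two-sided exact p-value = sum of Bin(13,0.5) probabilities at or below the observed probability = 1.000000.
Step 5: alpha = 0.1. fail to reject H0.

n_eff = 13, pos = 7, neg = 6, p = 1.000000, fail to reject H0.


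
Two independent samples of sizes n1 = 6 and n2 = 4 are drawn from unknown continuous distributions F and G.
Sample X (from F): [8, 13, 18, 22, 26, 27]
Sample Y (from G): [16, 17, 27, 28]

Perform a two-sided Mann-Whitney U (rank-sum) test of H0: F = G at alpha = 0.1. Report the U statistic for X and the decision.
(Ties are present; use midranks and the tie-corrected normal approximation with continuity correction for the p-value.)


Step 1: Combine and sort all 10 observations; assign midranks.
sorted (value, group): (8,X), (13,X), (16,Y), (17,Y), (18,X), (22,X), (26,X), (27,X), (27,Y), (28,Y)
ranks: 8->1, 13->2, 16->3, 17->4, 18->5, 22->6, 26->7, 27->8.5, 27->8.5, 28->10
Step 2: Rank sum for X: R1 = 1 + 2 + 5 + 6 + 7 + 8.5 = 29.5.
Step 3: U_X = R1 - n1(n1+1)/2 = 29.5 - 6*7/2 = 29.5 - 21 = 8.5.
       U_Y = n1*n2 - U_X = 24 - 8.5 = 15.5.
Step 4: Ties are present, so use the tie-corrected normal approximation (with continuity correction) for the p-value.
Step 5: p-value = 0.521166; compare to alpha = 0.1. fail to reject H0.

U_X = 8.5, p = 0.521166, fail to reject H0 at alpha = 0.1.


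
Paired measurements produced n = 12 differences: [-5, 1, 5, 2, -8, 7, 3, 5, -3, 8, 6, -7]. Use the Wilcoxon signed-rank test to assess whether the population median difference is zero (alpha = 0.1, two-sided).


Step 1: Drop any zero differences (none here) and take |d_i|.
|d| = [5, 1, 5, 2, 8, 7, 3, 5, 3, 8, 6, 7]
Step 2: Midrank |d_i| (ties get averaged ranks).
ranks: |5|->6, |1|->1, |5|->6, |2|->2, |8|->11.5, |7|->9.5, |3|->3.5, |5|->6, |3|->3.5, |8|->11.5, |6|->8, |7|->9.5
Step 3: Attach original signs; sum ranks with positive sign and with negative sign.
W+ = 1 + 6 + 2 + 9.5 + 3.5 + 6 + 11.5 + 8 = 47.5
W- = 6 + 11.5 + 3.5 + 9.5 = 30.5
(Check: W+ + W- = 78 should equal n(n+1)/2 = 78.)
Step 4: Test statistic W = min(W+, W-) = 30.5.
Step 5: Ties in |d|, so use the tie-corrected normal approximation.
        E[W] = n(n+1)/4 = 12*13/4 = 39.
        Tie groups: |d|=3 (t=2), |d|=5 (t=3), |d|=7 (t=2), |d|=8 (t=2); sum(t^3 - t) = 42.
        Var[W] = n(n+1)(2n+1)/24 - sum(t^3-t)/48 = 3900/24 - 42/48 = 161.625.
        z = (W - E[W]) / sqrt(Var[W]) = (30.5 - 39) / 12.7132 = -0.6686.
        Two-sided p = 2*Phi(z) = 0.503752.
Step 6: alpha = 0.1. fail to reject H0.

W+ = 47.5, W- = 30.5, W = min = 30.5, p = 0.503752, fail to reject H0.


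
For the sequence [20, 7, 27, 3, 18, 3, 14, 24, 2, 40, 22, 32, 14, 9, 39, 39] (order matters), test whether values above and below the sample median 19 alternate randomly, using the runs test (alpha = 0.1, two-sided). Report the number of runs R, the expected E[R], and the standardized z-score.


Step 1: Compute median = 19; label A = above, B = below.
Labels in order: ABABBBBABAAABBAA  (n_A = 8, n_B = 8)
Step 2: Count runs R = 9.
Step 3: Under H0 (random ordering), E[R] = 2*n_A*n_B/(n_A+n_B) + 1 = 2*8*8/16 + 1 = 9.0000.
        Var[R] = 2*n_A*n_B*(2*n_A*n_B - n_A - n_B) / ((n_A+n_B)^2 * (n_A+n_B-1)) = 14336/3840 = 3.7333.
        SD[R] = 1.9322.
Step 4: R = E[R], so z = 0 with no continuity correction.
Step 5: Two-sided p-value via normal approximation = 2*(1 - Phi(|z|)) = 1.000000.
Step 6: alpha = 0.1. fail to reject H0.

R = 9, z = 0.0000, p = 1.000000, fail to reject H0.


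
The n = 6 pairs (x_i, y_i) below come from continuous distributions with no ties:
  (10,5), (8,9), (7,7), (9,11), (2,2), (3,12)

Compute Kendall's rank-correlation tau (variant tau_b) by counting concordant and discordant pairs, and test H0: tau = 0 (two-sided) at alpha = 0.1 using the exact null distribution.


Step 1: Enumerate the 15 unordered pairs (i,j) with i<j and classify each by sign(x_j-x_i) * sign(y_j-y_i).
  (1,2):dx=-2,dy=+4->D; (1,3):dx=-3,dy=+2->D; (1,4):dx=-1,dy=+6->D; (1,5):dx=-8,dy=-3->C
  (1,6):dx=-7,dy=+7->D; (2,3):dx=-1,dy=-2->C; (2,4):dx=+1,dy=+2->C; (2,5):dx=-6,dy=-7->C
  (2,6):dx=-5,dy=+3->D; (3,4):dx=+2,dy=+4->C; (3,5):dx=-5,dy=-5->C; (3,6):dx=-4,dy=+5->D
  (4,5):dx=-7,dy=-9->C; (4,6):dx=-6,dy=+1->D; (5,6):dx=+1,dy=+10->C
Step 2: C = 8, D = 7, total pairs = 15.
Step 3: tau = (C - D)/(n(n-1)/2) = (8 - 7)/15 = 0.066667.
Step 4: Exact two-sided p-value (enumerate n! = 720 permutations of y under H0): p = 1.000000.
Step 5: alpha = 0.1. fail to reject H0.

tau_b = 0.0667 (C=8, D=7), p = 1.000000, fail to reject H0.


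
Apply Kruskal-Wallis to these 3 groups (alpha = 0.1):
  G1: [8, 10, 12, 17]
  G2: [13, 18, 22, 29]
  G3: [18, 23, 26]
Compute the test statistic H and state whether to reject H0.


Step 1: Combine all N = 11 observations and assign midranks.
sorted (value, group, rank): (8,G1,1), (10,G1,2), (12,G1,3), (13,G2,4), (17,G1,5), (18,G2,6.5), (18,G3,6.5), (22,G2,8), (23,G3,9), (26,G3,10), (29,G2,11)
Step 2: Sum ranks within each group.
R_1 = 11 (n_1 = 4)
R_2 = 29.5 (n_2 = 4)
R_3 = 25.5 (n_3 = 3)
Step 3: H = 12/(N(N+1)) * sum(R_i^2/n_i) - 3(N+1)
     = 12/(11*12) * (11^2/4 + 29.5^2/4 + 25.5^2/3) - 3*12
     = 0.090909 * 464.562 - 36
     = 6.232955.
Step 4: Ties present; correction factor C = 1 - 6/(11^3 - 11) = 0.995455. Corrected H = 6.232955 / 0.995455 = 6.261416.
Step 5: Under H0, H ~ chi^2(2); p-value = 0.043687.
Step 6: alpha = 0.1. reject H0.

H = 6.2614, df = 2, p = 0.043687, reject H0.


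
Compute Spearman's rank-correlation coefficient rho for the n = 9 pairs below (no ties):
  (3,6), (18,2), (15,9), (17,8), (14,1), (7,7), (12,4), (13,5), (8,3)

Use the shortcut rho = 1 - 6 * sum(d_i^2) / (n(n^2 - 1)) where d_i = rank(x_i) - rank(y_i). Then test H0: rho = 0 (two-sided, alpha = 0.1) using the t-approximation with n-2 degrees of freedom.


Step 1: Rank x and y separately (midranks; no ties here).
rank(x): 3->1, 18->9, 15->7, 17->8, 14->6, 7->2, 12->4, 13->5, 8->3
rank(y): 6->6, 2->2, 9->9, 8->8, 1->1, 7->7, 4->4, 5->5, 3->3
Step 2: d_i = R_x(i) - R_y(i); compute d_i^2.
  (1-6)^2=25, (9-2)^2=49, (7-9)^2=4, (8-8)^2=0, (6-1)^2=25, (2-7)^2=25, (4-4)^2=0, (5-5)^2=0, (3-3)^2=0
sum(d^2) = 128.
Step 3: rho = 1 - 6*128 / (9*(9^2 - 1)) = 1 - 768/720 = -0.066667.
Step 4: Under H0, t = rho * sqrt((n-2)/(1-rho^2)) = -0.1768 ~ t(7).
Step 5: Two-sided p-value from the t-distribution with 7 df = 0.864690.
Step 6: alpha = 0.1. fail to reject H0.

rho = -0.0667, p = 0.864690, fail to reject H0 at alpha = 0.1.


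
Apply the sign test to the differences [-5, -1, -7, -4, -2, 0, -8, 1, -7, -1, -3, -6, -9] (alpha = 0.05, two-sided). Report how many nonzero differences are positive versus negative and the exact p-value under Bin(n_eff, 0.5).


Step 1: Discard zero differences. Original n = 13; n_eff = number of nonzero differences = 12.
Nonzero differences (with sign): -5, -1, -7, -4, -2, -8, +1, -7, -1, -3, -6, -9
Step 2: Count signs: positive = 1, negative = 11.
Step 3: Under H0: P(positive) = 0.5, so the number of positives S ~ Bin(12, 0.5).
Step 4: Two-sided exact p-value = sum of Bin(12,0.5) probabilities at or below the observed probability = 0.006348.
Step 5: alpha = 0.05. reject H0.

n_eff = 12, pos = 1, neg = 11, p = 0.006348, reject H0.


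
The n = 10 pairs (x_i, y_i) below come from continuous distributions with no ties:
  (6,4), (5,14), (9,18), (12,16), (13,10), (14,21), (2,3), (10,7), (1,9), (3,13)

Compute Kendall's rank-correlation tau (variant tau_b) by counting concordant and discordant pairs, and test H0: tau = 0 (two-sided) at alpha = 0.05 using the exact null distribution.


Step 1: Enumerate the 45 unordered pairs (i,j) with i<j and classify each by sign(x_j-x_i) * sign(y_j-y_i).
  (1,2):dx=-1,dy=+10->D; (1,3):dx=+3,dy=+14->C; (1,4):dx=+6,dy=+12->C; (1,5):dx=+7,dy=+6->C
  (1,6):dx=+8,dy=+17->C; (1,7):dx=-4,dy=-1->C; (1,8):dx=+4,dy=+3->C; (1,9):dx=-5,dy=+5->D
  (1,10):dx=-3,dy=+9->D; (2,3):dx=+4,dy=+4->C; (2,4):dx=+7,dy=+2->C; (2,5):dx=+8,dy=-4->D
  (2,6):dx=+9,dy=+7->C; (2,7):dx=-3,dy=-11->C; (2,8):dx=+5,dy=-7->D; (2,9):dx=-4,dy=-5->C
  (2,10):dx=-2,dy=-1->C; (3,4):dx=+3,dy=-2->D; (3,5):dx=+4,dy=-8->D; (3,6):dx=+5,dy=+3->C
  (3,7):dx=-7,dy=-15->C; (3,8):dx=+1,dy=-11->D; (3,9):dx=-8,dy=-9->C; (3,10):dx=-6,dy=-5->C
  (4,5):dx=+1,dy=-6->D; (4,6):dx=+2,dy=+5->C; (4,7):dx=-10,dy=-13->C; (4,8):dx=-2,dy=-9->C
  (4,9):dx=-11,dy=-7->C; (4,10):dx=-9,dy=-3->C; (5,6):dx=+1,dy=+11->C; (5,7):dx=-11,dy=-7->C
  (5,8):dx=-3,dy=-3->C; (5,9):dx=-12,dy=-1->C; (5,10):dx=-10,dy=+3->D; (6,7):dx=-12,dy=-18->C
  (6,8):dx=-4,dy=-14->C; (6,9):dx=-13,dy=-12->C; (6,10):dx=-11,dy=-8->C; (7,8):dx=+8,dy=+4->C
  (7,9):dx=-1,dy=+6->D; (7,10):dx=+1,dy=+10->C; (8,9):dx=-9,dy=+2->D; (8,10):dx=-7,dy=+6->D
  (9,10):dx=+2,dy=+4->C
Step 2: C = 32, D = 13, total pairs = 45.
Step 3: tau = (C - D)/(n(n-1)/2) = (32 - 13)/45 = 0.422222.
Step 4: Exact two-sided p-value (enumerate n! = 3628800 permutations of y under H0): p = 0.108313.
Step 5: alpha = 0.05. fail to reject H0.

tau_b = 0.4222 (C=32, D=13), p = 0.108313, fail to reject H0.


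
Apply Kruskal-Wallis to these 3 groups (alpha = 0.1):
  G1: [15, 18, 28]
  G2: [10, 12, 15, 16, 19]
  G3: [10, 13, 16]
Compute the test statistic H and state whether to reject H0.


Step 1: Combine all N = 11 observations and assign midranks.
sorted (value, group, rank): (10,G2,1.5), (10,G3,1.5), (12,G2,3), (13,G3,4), (15,G1,5.5), (15,G2,5.5), (16,G2,7.5), (16,G3,7.5), (18,G1,9), (19,G2,10), (28,G1,11)
Step 2: Sum ranks within each group.
R_1 = 25.5 (n_1 = 3)
R_2 = 27.5 (n_2 = 5)
R_3 = 13 (n_3 = 3)
Step 3: H = 12/(N(N+1)) * sum(R_i^2/n_i) - 3(N+1)
     = 12/(11*12) * (25.5^2/3 + 27.5^2/5 + 13^2/3) - 3*12
     = 0.090909 * 424.333 - 36
     = 2.575758.
Step 4: Ties present; correction factor C = 1 - 18/(11^3 - 11) = 0.986364. Corrected H = 2.575758 / 0.986364 = 2.611367.
Step 5: Under H0, H ~ chi^2(2); p-value = 0.270987.
Step 6: alpha = 0.1. fail to reject H0.

H = 2.6114, df = 2, p = 0.270987, fail to reject H0.


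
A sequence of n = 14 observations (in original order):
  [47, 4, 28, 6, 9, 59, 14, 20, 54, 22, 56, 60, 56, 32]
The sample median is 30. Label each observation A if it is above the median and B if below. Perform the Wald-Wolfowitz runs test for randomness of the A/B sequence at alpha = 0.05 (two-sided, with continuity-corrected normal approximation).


Step 1: Compute median = 30; label A = above, B = below.
Labels in order: ABBBBABBABAAAA  (n_A = 7, n_B = 7)
Step 2: Count runs R = 7.
Step 3: Under H0 (random ordering), E[R] = 2*n_A*n_B/(n_A+n_B) + 1 = 2*7*7/14 + 1 = 8.0000.
        Var[R] = 2*n_A*n_B*(2*n_A*n_B - n_A - n_B) / ((n_A+n_B)^2 * (n_A+n_B-1)) = 8232/2548 = 3.2308.
        SD[R] = 1.7974.
Step 4: Continuity-corrected z = (R + 0.5 - E[R]) / SD[R] = (7 + 0.5 - 8.0000) / 1.7974 = -0.2782.
Step 5: Two-sided p-value via normal approximation = 2*(1 - Phi(|z|)) = 0.780879.
Step 6: alpha = 0.05. fail to reject H0.

R = 7, z = -0.2782, p = 0.780879, fail to reject H0.


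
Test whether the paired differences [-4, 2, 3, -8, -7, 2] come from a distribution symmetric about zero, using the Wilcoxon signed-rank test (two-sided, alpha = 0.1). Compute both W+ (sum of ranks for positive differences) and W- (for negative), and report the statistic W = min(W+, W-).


Step 1: Drop any zero differences (none here) and take |d_i|.
|d| = [4, 2, 3, 8, 7, 2]
Step 2: Midrank |d_i| (ties get averaged ranks).
ranks: |4|->4, |2|->1.5, |3|->3, |8|->6, |7|->5, |2|->1.5
Step 3: Attach original signs; sum ranks with positive sign and with negative sign.
W+ = 1.5 + 3 + 1.5 = 6
W- = 4 + 6 + 5 = 15
(Check: W+ + W- = 21 should equal n(n+1)/2 = 21.)
Step 4: Test statistic W = min(W+, W-) = 6.
Step 5: Ties in |d|, so use the tie-corrected normal approximation.
        E[W] = n(n+1)/4 = 6*7/4 = 10.5.
        Tie groups: |d|=2 (t=2); sum(t^3 - t) = 6.
        Var[W] = n(n+1)(2n+1)/24 - sum(t^3-t)/48 = 546/24 - 6/48 = 22.625.
        z = (W - E[W]) / sqrt(Var[W]) = (6 - 10.5) / 4.7566 = -0.9461.
        Two-sided p = 2*Phi(z) = 0.344118.
Step 6: alpha = 0.1. fail to reject H0.

W+ = 6, W- = 15, W = min = 6, p = 0.344118, fail to reject H0.


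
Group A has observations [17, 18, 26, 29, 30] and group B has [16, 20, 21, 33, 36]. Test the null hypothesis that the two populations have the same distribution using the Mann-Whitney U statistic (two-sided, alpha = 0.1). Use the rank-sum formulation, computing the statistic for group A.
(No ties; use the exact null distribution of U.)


Step 1: Combine and sort all 10 observations; assign midranks.
sorted (value, group): (16,Y), (17,X), (18,X), (20,Y), (21,Y), (26,X), (29,X), (30,X), (33,Y), (36,Y)
ranks: 16->1, 17->2, 18->3, 20->4, 21->5, 26->6, 29->7, 30->8, 33->9, 36->10
Step 2: Rank sum for X: R1 = 2 + 3 + 6 + 7 + 8 = 26.
Step 3: U_X = R1 - n1(n1+1)/2 = 26 - 5*6/2 = 26 - 15 = 11.
       U_Y = n1*n2 - U_X = 25 - 11 = 14.
Step 4: No ties, so the exact null distribution of U (based on enumerating the C(10,5) = 252 equally likely rank assignments) gives the two-sided p-value.
Step 5: p-value = 0.841270; compare to alpha = 0.1. fail to reject H0.

U_X = 11, p = 0.841270, fail to reject H0 at alpha = 0.1.


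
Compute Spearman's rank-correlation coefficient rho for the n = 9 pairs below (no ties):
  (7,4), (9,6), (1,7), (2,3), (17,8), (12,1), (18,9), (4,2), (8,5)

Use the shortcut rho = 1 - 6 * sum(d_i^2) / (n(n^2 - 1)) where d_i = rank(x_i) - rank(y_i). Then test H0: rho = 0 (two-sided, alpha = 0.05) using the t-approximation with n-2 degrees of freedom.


Step 1: Rank x and y separately (midranks; no ties here).
rank(x): 7->4, 9->6, 1->1, 2->2, 17->8, 12->7, 18->9, 4->3, 8->5
rank(y): 4->4, 6->6, 7->7, 3->3, 8->8, 1->1, 9->9, 2->2, 5->5
Step 2: d_i = R_x(i) - R_y(i); compute d_i^2.
  (4-4)^2=0, (6-6)^2=0, (1-7)^2=36, (2-3)^2=1, (8-8)^2=0, (7-1)^2=36, (9-9)^2=0, (3-2)^2=1, (5-5)^2=0
sum(d^2) = 74.
Step 3: rho = 1 - 6*74 / (9*(9^2 - 1)) = 1 - 444/720 = 0.383333.
Step 4: Under H0, t = rho * sqrt((n-2)/(1-rho^2)) = 1.0981 ~ t(7).
Step 5: Two-sided p-value from the t-distribution with 7 df = 0.308495.
Step 6: alpha = 0.05. fail to reject H0.

rho = 0.3833, p = 0.308495, fail to reject H0 at alpha = 0.05.


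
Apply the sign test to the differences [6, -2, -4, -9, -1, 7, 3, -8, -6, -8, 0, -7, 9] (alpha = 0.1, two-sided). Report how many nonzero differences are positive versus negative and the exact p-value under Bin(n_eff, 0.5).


Step 1: Discard zero differences. Original n = 13; n_eff = number of nonzero differences = 12.
Nonzero differences (with sign): +6, -2, -4, -9, -1, +7, +3, -8, -6, -8, -7, +9
Step 2: Count signs: positive = 4, negative = 8.
Step 3: Under H0: P(positive) = 0.5, so the number of positives S ~ Bin(12, 0.5).
Step 4: Two-sided exact p-value = sum of Bin(12,0.5) probabilities at or below the observed probability = 0.387695.
Step 5: alpha = 0.1. fail to reject H0.

n_eff = 12, pos = 4, neg = 8, p = 0.387695, fail to reject H0.


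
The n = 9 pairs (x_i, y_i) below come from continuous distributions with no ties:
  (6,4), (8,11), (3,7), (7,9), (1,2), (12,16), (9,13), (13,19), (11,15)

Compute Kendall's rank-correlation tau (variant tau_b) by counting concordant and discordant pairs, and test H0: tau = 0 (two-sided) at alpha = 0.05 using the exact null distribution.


Step 1: Enumerate the 36 unordered pairs (i,j) with i<j and classify each by sign(x_j-x_i) * sign(y_j-y_i).
  (1,2):dx=+2,dy=+7->C; (1,3):dx=-3,dy=+3->D; (1,4):dx=+1,dy=+5->C; (1,5):dx=-5,dy=-2->C
  (1,6):dx=+6,dy=+12->C; (1,7):dx=+3,dy=+9->C; (1,8):dx=+7,dy=+15->C; (1,9):dx=+5,dy=+11->C
  (2,3):dx=-5,dy=-4->C; (2,4):dx=-1,dy=-2->C; (2,5):dx=-7,dy=-9->C; (2,6):dx=+4,dy=+5->C
  (2,7):dx=+1,dy=+2->C; (2,8):dx=+5,dy=+8->C; (2,9):dx=+3,dy=+4->C; (3,4):dx=+4,dy=+2->C
  (3,5):dx=-2,dy=-5->C; (3,6):dx=+9,dy=+9->C; (3,7):dx=+6,dy=+6->C; (3,8):dx=+10,dy=+12->C
  (3,9):dx=+8,dy=+8->C; (4,5):dx=-6,dy=-7->C; (4,6):dx=+5,dy=+7->C; (4,7):dx=+2,dy=+4->C
  (4,8):dx=+6,dy=+10->C; (4,9):dx=+4,dy=+6->C; (5,6):dx=+11,dy=+14->C; (5,7):dx=+8,dy=+11->C
  (5,8):dx=+12,dy=+17->C; (5,9):dx=+10,dy=+13->C; (6,7):dx=-3,dy=-3->C; (6,8):dx=+1,dy=+3->C
  (6,9):dx=-1,dy=-1->C; (7,8):dx=+4,dy=+6->C; (7,9):dx=+2,dy=+2->C; (8,9):dx=-2,dy=-4->C
Step 2: C = 35, D = 1, total pairs = 36.
Step 3: tau = (C - D)/(n(n-1)/2) = (35 - 1)/36 = 0.944444.
Step 4: Exact two-sided p-value (enumerate n! = 362880 permutations of y under H0): p = 0.000050.
Step 5: alpha = 0.05. reject H0.

tau_b = 0.9444 (C=35, D=1), p = 0.000050, reject H0.


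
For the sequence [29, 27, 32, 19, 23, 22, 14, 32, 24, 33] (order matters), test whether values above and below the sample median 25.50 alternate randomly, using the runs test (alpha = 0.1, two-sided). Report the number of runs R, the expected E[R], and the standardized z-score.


Step 1: Compute median = 25.50; label A = above, B = below.
Labels in order: AAABBBBABA  (n_A = 5, n_B = 5)
Step 2: Count runs R = 5.
Step 3: Under H0 (random ordering), E[R] = 2*n_A*n_B/(n_A+n_B) + 1 = 2*5*5/10 + 1 = 6.0000.
        Var[R] = 2*n_A*n_B*(2*n_A*n_B - n_A - n_B) / ((n_A+n_B)^2 * (n_A+n_B-1)) = 2000/900 = 2.2222.
        SD[R] = 1.4907.
Step 4: Continuity-corrected z = (R + 0.5 - E[R]) / SD[R] = (5 + 0.5 - 6.0000) / 1.4907 = -0.3354.
Step 5: Two-sided p-value via normal approximation = 2*(1 - Phi(|z|)) = 0.737316.
Step 6: alpha = 0.1. fail to reject H0.

R = 5, z = -0.3354, p = 0.737316, fail to reject H0.


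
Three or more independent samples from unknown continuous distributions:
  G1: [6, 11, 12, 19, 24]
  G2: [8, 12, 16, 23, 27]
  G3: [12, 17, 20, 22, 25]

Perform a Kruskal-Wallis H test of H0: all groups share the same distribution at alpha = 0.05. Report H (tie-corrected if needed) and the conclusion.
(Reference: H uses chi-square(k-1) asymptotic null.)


Step 1: Combine all N = 15 observations and assign midranks.
sorted (value, group, rank): (6,G1,1), (8,G2,2), (11,G1,3), (12,G1,5), (12,G2,5), (12,G3,5), (16,G2,7), (17,G3,8), (19,G1,9), (20,G3,10), (22,G3,11), (23,G2,12), (24,G1,13), (25,G3,14), (27,G2,15)
Step 2: Sum ranks within each group.
R_1 = 31 (n_1 = 5)
R_2 = 41 (n_2 = 5)
R_3 = 48 (n_3 = 5)
Step 3: H = 12/(N(N+1)) * sum(R_i^2/n_i) - 3(N+1)
     = 12/(15*16) * (31^2/5 + 41^2/5 + 48^2/5) - 3*16
     = 0.050000 * 989.2 - 48
     = 1.460000.
Step 4: Ties present; correction factor C = 1 - 24/(15^3 - 15) = 0.992857. Corrected H = 1.460000 / 0.992857 = 1.470504.
Step 5: Under H0, H ~ chi^2(2); p-value = 0.479385.
Step 6: alpha = 0.05. fail to reject H0.

H = 1.4705, df = 2, p = 0.479385, fail to reject H0.


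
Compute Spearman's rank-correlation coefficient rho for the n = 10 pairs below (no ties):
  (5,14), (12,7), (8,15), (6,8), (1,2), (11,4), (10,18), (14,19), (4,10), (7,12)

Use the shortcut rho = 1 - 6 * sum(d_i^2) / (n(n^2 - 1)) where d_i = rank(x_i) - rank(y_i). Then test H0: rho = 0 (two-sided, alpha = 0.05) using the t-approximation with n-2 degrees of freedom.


Step 1: Rank x and y separately (midranks; no ties here).
rank(x): 5->3, 12->9, 8->6, 6->4, 1->1, 11->8, 10->7, 14->10, 4->2, 7->5
rank(y): 14->7, 7->3, 15->8, 8->4, 2->1, 4->2, 18->9, 19->10, 10->5, 12->6
Step 2: d_i = R_x(i) - R_y(i); compute d_i^2.
  (3-7)^2=16, (9-3)^2=36, (6-8)^2=4, (4-4)^2=0, (1-1)^2=0, (8-2)^2=36, (7-9)^2=4, (10-10)^2=0, (2-5)^2=9, (5-6)^2=1
sum(d^2) = 106.
Step 3: rho = 1 - 6*106 / (10*(10^2 - 1)) = 1 - 636/990 = 0.357576.
Step 4: Under H0, t = rho * sqrt((n-2)/(1-rho^2)) = 1.0830 ~ t(8).
Step 5: Two-sided p-value from the t-distribution with 8 df = 0.310376.
Step 6: alpha = 0.05. fail to reject H0.

rho = 0.3576, p = 0.310376, fail to reject H0 at alpha = 0.05.


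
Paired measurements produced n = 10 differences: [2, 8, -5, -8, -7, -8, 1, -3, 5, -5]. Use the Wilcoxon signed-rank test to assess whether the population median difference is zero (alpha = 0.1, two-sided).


Step 1: Drop any zero differences (none here) and take |d_i|.
|d| = [2, 8, 5, 8, 7, 8, 1, 3, 5, 5]
Step 2: Midrank |d_i| (ties get averaged ranks).
ranks: |2|->2, |8|->9, |5|->5, |8|->9, |7|->7, |8|->9, |1|->1, |3|->3, |5|->5, |5|->5
Step 3: Attach original signs; sum ranks with positive sign and with negative sign.
W+ = 2 + 9 + 1 + 5 = 17
W- = 5 + 9 + 7 + 9 + 3 + 5 = 38
(Check: W+ + W- = 55 should equal n(n+1)/2 = 55.)
Step 4: Test statistic W = min(W+, W-) = 17.
Step 5: Ties in |d|, so use the tie-corrected normal approximation.
        E[W] = n(n+1)/4 = 10*11/4 = 27.5.
        Tie groups: |d|=5 (t=3), |d|=8 (t=3); sum(t^3 - t) = 48.
        Var[W] = n(n+1)(2n+1)/24 - sum(t^3-t)/48 = 2310/24 - 48/48 = 95.25.
        z = (W - E[W]) / sqrt(Var[W]) = (17 - 27.5) / 9.7596 = -1.0759.
        Two-sided p = 2*Phi(z) = 0.281989.
Step 6: alpha = 0.1. fail to reject H0.

W+ = 17, W- = 38, W = min = 17, p = 0.281989, fail to reject H0.


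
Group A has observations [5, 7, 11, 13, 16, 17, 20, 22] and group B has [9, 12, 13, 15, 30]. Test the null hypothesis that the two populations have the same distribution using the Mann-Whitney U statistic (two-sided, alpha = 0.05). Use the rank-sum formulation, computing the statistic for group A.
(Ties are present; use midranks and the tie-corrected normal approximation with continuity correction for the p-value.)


Step 1: Combine and sort all 13 observations; assign midranks.
sorted (value, group): (5,X), (7,X), (9,Y), (11,X), (12,Y), (13,X), (13,Y), (15,Y), (16,X), (17,X), (20,X), (22,X), (30,Y)
ranks: 5->1, 7->2, 9->3, 11->4, 12->5, 13->6.5, 13->6.5, 15->8, 16->9, 17->10, 20->11, 22->12, 30->13
Step 2: Rank sum for X: R1 = 1 + 2 + 4 + 6.5 + 9 + 10 + 11 + 12 = 55.5.
Step 3: U_X = R1 - n1(n1+1)/2 = 55.5 - 8*9/2 = 55.5 - 36 = 19.5.
       U_Y = n1*n2 - U_X = 40 - 19.5 = 20.5.
Step 4: Ties are present, so use the tie-corrected normal approximation (with continuity correction) for the p-value.
Step 5: p-value = 1.000000; compare to alpha = 0.05. fail to reject H0.

U_X = 19.5, p = 1.000000, fail to reject H0 at alpha = 0.05.


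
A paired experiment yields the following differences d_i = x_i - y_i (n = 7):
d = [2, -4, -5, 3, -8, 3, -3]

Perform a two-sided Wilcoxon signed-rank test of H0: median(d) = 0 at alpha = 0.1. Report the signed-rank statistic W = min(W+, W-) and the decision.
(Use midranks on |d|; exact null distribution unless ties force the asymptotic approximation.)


Step 1: Drop any zero differences (none here) and take |d_i|.
|d| = [2, 4, 5, 3, 8, 3, 3]
Step 2: Midrank |d_i| (ties get averaged ranks).
ranks: |2|->1, |4|->5, |5|->6, |3|->3, |8|->7, |3|->3, |3|->3
Step 3: Attach original signs; sum ranks with positive sign and with negative sign.
W+ = 1 + 3 + 3 = 7
W- = 5 + 6 + 7 + 3 = 21
(Check: W+ + W- = 28 should equal n(n+1)/2 = 28.)
Step 4: Test statistic W = min(W+, W-) = 7.
Step 5: Ties in |d|, so use the tie-corrected normal approximation.
        E[W] = n(n+1)/4 = 7*8/4 = 14.
        Tie groups: |d|=3 (t=3); sum(t^3 - t) = 24.
        Var[W] = n(n+1)(2n+1)/24 - sum(t^3-t)/48 = 840/24 - 24/48 = 34.5.
        z = (W - E[W]) / sqrt(Var[W]) = (7 - 14) / 5.8737 = -1.1918.
        Two-sided p = 2*Phi(z) = 0.233356.
Step 6: alpha = 0.1. fail to reject H0.

W+ = 7, W- = 21, W = min = 7, p = 0.233356, fail to reject H0.


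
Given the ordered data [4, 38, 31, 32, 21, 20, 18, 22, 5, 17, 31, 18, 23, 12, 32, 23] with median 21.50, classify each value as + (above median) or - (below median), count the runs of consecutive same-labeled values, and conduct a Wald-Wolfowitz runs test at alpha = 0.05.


Step 1: Compute median = 21.50; label A = above, B = below.
Labels in order: BAAABBBABBABABAA  (n_A = 8, n_B = 8)
Step 2: Count runs R = 10.
Step 3: Under H0 (random ordering), E[R] = 2*n_A*n_B/(n_A+n_B) + 1 = 2*8*8/16 + 1 = 9.0000.
        Var[R] = 2*n_A*n_B*(2*n_A*n_B - n_A - n_B) / ((n_A+n_B)^2 * (n_A+n_B-1)) = 14336/3840 = 3.7333.
        SD[R] = 1.9322.
Step 4: Continuity-corrected z = (R - 0.5 - E[R]) / SD[R] = (10 - 0.5 - 9.0000) / 1.9322 = 0.2588.
Step 5: Two-sided p-value via normal approximation = 2*(1 - Phi(|z|)) = 0.795809.
Step 6: alpha = 0.05. fail to reject H0.

R = 10, z = 0.2588, p = 0.795809, fail to reject H0.


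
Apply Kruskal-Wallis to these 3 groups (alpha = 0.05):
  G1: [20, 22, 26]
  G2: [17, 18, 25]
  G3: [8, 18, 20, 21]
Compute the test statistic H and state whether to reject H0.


Step 1: Combine all N = 10 observations and assign midranks.
sorted (value, group, rank): (8,G3,1), (17,G2,2), (18,G2,3.5), (18,G3,3.5), (20,G1,5.5), (20,G3,5.5), (21,G3,7), (22,G1,8), (25,G2,9), (26,G1,10)
Step 2: Sum ranks within each group.
R_1 = 23.5 (n_1 = 3)
R_2 = 14.5 (n_2 = 3)
R_3 = 17 (n_3 = 4)
Step 3: H = 12/(N(N+1)) * sum(R_i^2/n_i) - 3(N+1)
     = 12/(10*11) * (23.5^2/3 + 14.5^2/3 + 17^2/4) - 3*11
     = 0.109091 * 326.417 - 33
     = 2.609091.
Step 4: Ties present; correction factor C = 1 - 12/(10^3 - 10) = 0.987879. Corrected H = 2.609091 / 0.987879 = 2.641104.
Step 5: Under H0, H ~ chi^2(2); p-value = 0.266988.
Step 6: alpha = 0.05. fail to reject H0.

H = 2.6411, df = 2, p = 0.266988, fail to reject H0.


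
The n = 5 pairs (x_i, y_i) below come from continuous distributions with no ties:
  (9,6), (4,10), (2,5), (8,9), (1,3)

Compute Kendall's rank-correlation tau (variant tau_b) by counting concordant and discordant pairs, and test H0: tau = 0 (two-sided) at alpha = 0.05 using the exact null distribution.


Step 1: Enumerate the 10 unordered pairs (i,j) with i<j and classify each by sign(x_j-x_i) * sign(y_j-y_i).
  (1,2):dx=-5,dy=+4->D; (1,3):dx=-7,dy=-1->C; (1,4):dx=-1,dy=+3->D; (1,5):dx=-8,dy=-3->C
  (2,3):dx=-2,dy=-5->C; (2,4):dx=+4,dy=-1->D; (2,5):dx=-3,dy=-7->C; (3,4):dx=+6,dy=+4->C
  (3,5):dx=-1,dy=-2->C; (4,5):dx=-7,dy=-6->C
Step 2: C = 7, D = 3, total pairs = 10.
Step 3: tau = (C - D)/(n(n-1)/2) = (7 - 3)/10 = 0.400000.
Step 4: Exact two-sided p-value (enumerate n! = 120 permutations of y under H0): p = 0.483333.
Step 5: alpha = 0.05. fail to reject H0.

tau_b = 0.4000 (C=7, D=3), p = 0.483333, fail to reject H0.


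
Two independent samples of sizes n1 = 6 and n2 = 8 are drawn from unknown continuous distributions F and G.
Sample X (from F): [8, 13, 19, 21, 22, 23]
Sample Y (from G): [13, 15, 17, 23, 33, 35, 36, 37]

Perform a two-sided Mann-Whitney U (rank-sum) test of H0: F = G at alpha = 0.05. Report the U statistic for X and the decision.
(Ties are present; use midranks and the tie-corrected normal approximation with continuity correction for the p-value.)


Step 1: Combine and sort all 14 observations; assign midranks.
sorted (value, group): (8,X), (13,X), (13,Y), (15,Y), (17,Y), (19,X), (21,X), (22,X), (23,X), (23,Y), (33,Y), (35,Y), (36,Y), (37,Y)
ranks: 8->1, 13->2.5, 13->2.5, 15->4, 17->5, 19->6, 21->7, 22->8, 23->9.5, 23->9.5, 33->11, 35->12, 36->13, 37->14
Step 2: Rank sum for X: R1 = 1 + 2.5 + 6 + 7 + 8 + 9.5 = 34.
Step 3: U_X = R1 - n1(n1+1)/2 = 34 - 6*7/2 = 34 - 21 = 13.
       U_Y = n1*n2 - U_X = 48 - 13 = 35.
Step 4: Ties are present, so use the tie-corrected normal approximation (with continuity correction) for the p-value.
Step 5: p-value = 0.174295; compare to alpha = 0.05. fail to reject H0.

U_X = 13, p = 0.174295, fail to reject H0 at alpha = 0.05.


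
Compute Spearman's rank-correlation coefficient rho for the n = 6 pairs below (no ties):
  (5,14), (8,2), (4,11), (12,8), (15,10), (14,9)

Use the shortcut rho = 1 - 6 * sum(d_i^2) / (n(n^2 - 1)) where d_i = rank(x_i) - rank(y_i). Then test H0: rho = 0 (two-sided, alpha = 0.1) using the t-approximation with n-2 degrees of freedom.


Step 1: Rank x and y separately (midranks; no ties here).
rank(x): 5->2, 8->3, 4->1, 12->4, 15->6, 14->5
rank(y): 14->6, 2->1, 11->5, 8->2, 10->4, 9->3
Step 2: d_i = R_x(i) - R_y(i); compute d_i^2.
  (2-6)^2=16, (3-1)^2=4, (1-5)^2=16, (4-2)^2=4, (6-4)^2=4, (5-3)^2=4
sum(d^2) = 48.
Step 3: rho = 1 - 6*48 / (6*(6^2 - 1)) = 1 - 288/210 = -0.371429.
Step 4: Under H0, t = rho * sqrt((n-2)/(1-rho^2)) = -0.8001 ~ t(4).
Step 5: Two-sided p-value from the t-distribution with 4 df = 0.468478.
Step 6: alpha = 0.1. fail to reject H0.

rho = -0.3714, p = 0.468478, fail to reject H0 at alpha = 0.1.


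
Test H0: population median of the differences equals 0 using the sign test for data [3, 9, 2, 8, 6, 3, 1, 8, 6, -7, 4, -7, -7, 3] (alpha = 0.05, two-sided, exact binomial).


Step 1: Discard zero differences. Original n = 14; n_eff = number of nonzero differences = 14.
Nonzero differences (with sign): +3, +9, +2, +8, +6, +3, +1, +8, +6, -7, +4, -7, -7, +3
Step 2: Count signs: positive = 11, negative = 3.
Step 3: Under H0: P(positive) = 0.5, so the number of positives S ~ Bin(14, 0.5).
Step 4: Two-sided exact p-value = sum of Bin(14,0.5) probabilities at or below the observed probability = 0.057373.
Step 5: alpha = 0.05. fail to reject H0.

n_eff = 14, pos = 11, neg = 3, p = 0.057373, fail to reject H0.


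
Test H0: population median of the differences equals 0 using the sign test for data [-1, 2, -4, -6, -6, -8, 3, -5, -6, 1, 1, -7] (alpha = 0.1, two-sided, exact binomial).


Step 1: Discard zero differences. Original n = 12; n_eff = number of nonzero differences = 12.
Nonzero differences (with sign): -1, +2, -4, -6, -6, -8, +3, -5, -6, +1, +1, -7
Step 2: Count signs: positive = 4, negative = 8.
Step 3: Under H0: P(positive) = 0.5, so the number of positives S ~ Bin(12, 0.5).
Step 4: Two-sided exact p-value = sum of Bin(12,0.5) probabilities at or below the observed probability = 0.387695.
Step 5: alpha = 0.1. fail to reject H0.

n_eff = 12, pos = 4, neg = 8, p = 0.387695, fail to reject H0.


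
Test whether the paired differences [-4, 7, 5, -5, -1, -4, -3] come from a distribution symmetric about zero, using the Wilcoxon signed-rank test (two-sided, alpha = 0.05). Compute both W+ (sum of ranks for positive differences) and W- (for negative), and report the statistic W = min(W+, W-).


Step 1: Drop any zero differences (none here) and take |d_i|.
|d| = [4, 7, 5, 5, 1, 4, 3]
Step 2: Midrank |d_i| (ties get averaged ranks).
ranks: |4|->3.5, |7|->7, |5|->5.5, |5|->5.5, |1|->1, |4|->3.5, |3|->2
Step 3: Attach original signs; sum ranks with positive sign and with negative sign.
W+ = 7 + 5.5 = 12.5
W- = 3.5 + 5.5 + 1 + 3.5 + 2 = 15.5
(Check: W+ + W- = 28 should equal n(n+1)/2 = 28.)
Step 4: Test statistic W = min(W+, W-) = 12.5.
Step 5: Ties in |d|, so use the tie-corrected normal approximation.
        E[W] = n(n+1)/4 = 7*8/4 = 14.
        Tie groups: |d|=4 (t=2), |d|=5 (t=2); sum(t^3 - t) = 12.
        Var[W] = n(n+1)(2n+1)/24 - sum(t^3-t)/48 = 840/24 - 12/48 = 34.75.
        z = (W - E[W]) / sqrt(Var[W]) = (12.5 - 14) / 5.8949 = -0.2545.
        Two-sided p = 2*Phi(z) = 0.799143.
Step 6: alpha = 0.05. fail to reject H0.

W+ = 12.5, W- = 15.5, W = min = 12.5, p = 0.799143, fail to reject H0.


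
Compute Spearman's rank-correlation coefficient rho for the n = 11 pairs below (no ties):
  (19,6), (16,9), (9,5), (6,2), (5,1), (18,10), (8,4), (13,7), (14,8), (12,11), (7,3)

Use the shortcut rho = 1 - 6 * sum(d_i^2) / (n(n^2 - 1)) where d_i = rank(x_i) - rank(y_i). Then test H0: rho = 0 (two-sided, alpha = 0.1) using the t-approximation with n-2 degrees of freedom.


Step 1: Rank x and y separately (midranks; no ties here).
rank(x): 19->11, 16->9, 9->5, 6->2, 5->1, 18->10, 8->4, 13->7, 14->8, 12->6, 7->3
rank(y): 6->6, 9->9, 5->5, 2->2, 1->1, 10->10, 4->4, 7->7, 8->8, 11->11, 3->3
Step 2: d_i = R_x(i) - R_y(i); compute d_i^2.
  (11-6)^2=25, (9-9)^2=0, (5-5)^2=0, (2-2)^2=0, (1-1)^2=0, (10-10)^2=0, (4-4)^2=0, (7-7)^2=0, (8-8)^2=0, (6-11)^2=25, (3-3)^2=0
sum(d^2) = 50.
Step 3: rho = 1 - 6*50 / (11*(11^2 - 1)) = 1 - 300/1320 = 0.772727.
Step 4: Under H0, t = rho * sqrt((n-2)/(1-rho^2)) = 3.6522 ~ t(9).
Step 5: Two-sided p-value from the t-distribution with 9 df = 0.005299.
Step 6: alpha = 0.1. reject H0.

rho = 0.7727, p = 0.005299, reject H0 at alpha = 0.1.


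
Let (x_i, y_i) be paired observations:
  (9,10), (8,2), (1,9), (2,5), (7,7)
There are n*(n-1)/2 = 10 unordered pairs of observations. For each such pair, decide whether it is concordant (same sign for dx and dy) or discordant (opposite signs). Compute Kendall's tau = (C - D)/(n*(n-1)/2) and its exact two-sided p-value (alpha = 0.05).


Step 1: Enumerate the 10 unordered pairs (i,j) with i<j and classify each by sign(x_j-x_i) * sign(y_j-y_i).
  (1,2):dx=-1,dy=-8->C; (1,3):dx=-8,dy=-1->C; (1,4):dx=-7,dy=-5->C; (1,5):dx=-2,dy=-3->C
  (2,3):dx=-7,dy=+7->D; (2,4):dx=-6,dy=+3->D; (2,5):dx=-1,dy=+5->D; (3,4):dx=+1,dy=-4->D
  (3,5):dx=+6,dy=-2->D; (4,5):dx=+5,dy=+2->C
Step 2: C = 5, D = 5, total pairs = 10.
Step 3: tau = (C - D)/(n(n-1)/2) = (5 - 5)/10 = 0.000000.
Step 4: Exact two-sided p-value (enumerate n! = 120 permutations of y under H0): p = 1.000000.
Step 5: alpha = 0.05. fail to reject H0.

tau_b = 0.0000 (C=5, D=5), p = 1.000000, fail to reject H0.


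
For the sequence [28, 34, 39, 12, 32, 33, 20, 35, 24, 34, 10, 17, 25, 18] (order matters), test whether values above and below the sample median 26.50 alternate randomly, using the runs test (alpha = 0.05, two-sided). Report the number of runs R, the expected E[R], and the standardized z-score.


Step 1: Compute median = 26.50; label A = above, B = below.
Labels in order: AAABAABABABBBB  (n_A = 7, n_B = 7)
Step 2: Count runs R = 8.
Step 3: Under H0 (random ordering), E[R] = 2*n_A*n_B/(n_A+n_B) + 1 = 2*7*7/14 + 1 = 8.0000.
        Var[R] = 2*n_A*n_B*(2*n_A*n_B - n_A - n_B) / ((n_A+n_B)^2 * (n_A+n_B-1)) = 8232/2548 = 3.2308.
        SD[R] = 1.7974.
Step 4: R = E[R], so z = 0 with no continuity correction.
Step 5: Two-sided p-value via normal approximation = 2*(1 - Phi(|z|)) = 1.000000.
Step 6: alpha = 0.05. fail to reject H0.

R = 8, z = 0.0000, p = 1.000000, fail to reject H0.


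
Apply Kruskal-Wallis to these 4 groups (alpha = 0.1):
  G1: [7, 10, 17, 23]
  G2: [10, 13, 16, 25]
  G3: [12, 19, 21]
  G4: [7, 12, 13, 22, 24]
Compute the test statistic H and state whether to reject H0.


Step 1: Combine all N = 16 observations and assign midranks.
sorted (value, group, rank): (7,G1,1.5), (7,G4,1.5), (10,G1,3.5), (10,G2,3.5), (12,G3,5.5), (12,G4,5.5), (13,G2,7.5), (13,G4,7.5), (16,G2,9), (17,G1,10), (19,G3,11), (21,G3,12), (22,G4,13), (23,G1,14), (24,G4,15), (25,G2,16)
Step 2: Sum ranks within each group.
R_1 = 29 (n_1 = 4)
R_2 = 36 (n_2 = 4)
R_3 = 28.5 (n_3 = 3)
R_4 = 42.5 (n_4 = 5)
Step 3: H = 12/(N(N+1)) * sum(R_i^2/n_i) - 3(N+1)
     = 12/(16*17) * (29^2/4 + 36^2/4 + 28.5^2/3 + 42.5^2/5) - 3*17
     = 0.044118 * 1166.25 - 51
     = 0.452206.
Step 4: Ties present; correction factor C = 1 - 24/(16^3 - 16) = 0.994118. Corrected H = 0.452206 / 0.994118 = 0.454882.
Step 5: Under H0, H ~ chi^2(3); p-value = 0.928686.
Step 6: alpha = 0.1. fail to reject H0.

H = 0.4549, df = 3, p = 0.928686, fail to reject H0.


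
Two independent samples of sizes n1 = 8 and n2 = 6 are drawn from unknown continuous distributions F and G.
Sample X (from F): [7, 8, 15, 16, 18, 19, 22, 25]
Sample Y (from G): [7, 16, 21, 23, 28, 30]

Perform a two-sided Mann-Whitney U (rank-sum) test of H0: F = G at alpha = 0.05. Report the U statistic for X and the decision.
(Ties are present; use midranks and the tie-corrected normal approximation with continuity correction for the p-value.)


Step 1: Combine and sort all 14 observations; assign midranks.
sorted (value, group): (7,X), (7,Y), (8,X), (15,X), (16,X), (16,Y), (18,X), (19,X), (21,Y), (22,X), (23,Y), (25,X), (28,Y), (30,Y)
ranks: 7->1.5, 7->1.5, 8->3, 15->4, 16->5.5, 16->5.5, 18->7, 19->8, 21->9, 22->10, 23->11, 25->12, 28->13, 30->14
Step 2: Rank sum for X: R1 = 1.5 + 3 + 4 + 5.5 + 7 + 8 + 10 + 12 = 51.
Step 3: U_X = R1 - n1(n1+1)/2 = 51 - 8*9/2 = 51 - 36 = 15.
       U_Y = n1*n2 - U_X = 48 - 15 = 33.
Step 4: Ties are present, so use the tie-corrected normal approximation (with continuity correction) for the p-value.
Step 5: p-value = 0.271435; compare to alpha = 0.05. fail to reject H0.

U_X = 15, p = 0.271435, fail to reject H0 at alpha = 0.05.


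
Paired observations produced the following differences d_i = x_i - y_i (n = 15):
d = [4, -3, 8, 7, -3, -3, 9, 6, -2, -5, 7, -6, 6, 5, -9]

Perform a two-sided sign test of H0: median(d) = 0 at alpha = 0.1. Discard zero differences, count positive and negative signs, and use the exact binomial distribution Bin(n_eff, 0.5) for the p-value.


Step 1: Discard zero differences. Original n = 15; n_eff = number of nonzero differences = 15.
Nonzero differences (with sign): +4, -3, +8, +7, -3, -3, +9, +6, -2, -5, +7, -6, +6, +5, -9
Step 2: Count signs: positive = 8, negative = 7.
Step 3: Under H0: P(positive) = 0.5, so the number of positives S ~ Bin(15, 0.5).
Step 4: Two-sided exact p-value = sum of Bin(15,0.5) probabilities at or below the observed probability = 1.000000.
Step 5: alpha = 0.1. fail to reject H0.

n_eff = 15, pos = 8, neg = 7, p = 1.000000, fail to reject H0.
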